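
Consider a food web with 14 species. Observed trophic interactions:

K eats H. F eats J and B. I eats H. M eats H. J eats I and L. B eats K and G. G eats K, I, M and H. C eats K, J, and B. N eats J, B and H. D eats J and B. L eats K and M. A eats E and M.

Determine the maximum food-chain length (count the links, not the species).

4 links

One longest chain: H → M → L → J → C.
It has 5 species and 4 links.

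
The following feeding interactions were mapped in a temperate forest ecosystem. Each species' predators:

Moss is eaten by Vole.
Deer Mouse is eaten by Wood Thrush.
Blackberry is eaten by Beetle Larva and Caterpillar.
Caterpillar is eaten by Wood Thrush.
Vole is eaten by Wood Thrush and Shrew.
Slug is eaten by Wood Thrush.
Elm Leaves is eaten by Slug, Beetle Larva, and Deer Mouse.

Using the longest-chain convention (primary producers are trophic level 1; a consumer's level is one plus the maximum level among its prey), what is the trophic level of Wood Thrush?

Trophic level 3

Elm Leaves is a producer → level 1.
Deer Mouse eats Elm Leaves → level 2.
Wood Thrush eats Deer Mouse (level 2); other prey at levels: Slug 2, Caterpillar 2, Vole 2 → level 3.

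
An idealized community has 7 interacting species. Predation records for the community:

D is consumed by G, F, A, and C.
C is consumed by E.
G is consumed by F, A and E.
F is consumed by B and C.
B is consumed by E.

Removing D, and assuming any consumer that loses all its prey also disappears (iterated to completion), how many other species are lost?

Remove D.
Round 1: G (all prey gone) → extinct.
Round 2: A (all prey gone), F (all prey gone) → extinct.
Round 3: B (all prey gone), C (all prey gone) → extinct.
Round 4: E (all prey gone) → extinct.
No further losses. Total secondary extinctions: 6.

6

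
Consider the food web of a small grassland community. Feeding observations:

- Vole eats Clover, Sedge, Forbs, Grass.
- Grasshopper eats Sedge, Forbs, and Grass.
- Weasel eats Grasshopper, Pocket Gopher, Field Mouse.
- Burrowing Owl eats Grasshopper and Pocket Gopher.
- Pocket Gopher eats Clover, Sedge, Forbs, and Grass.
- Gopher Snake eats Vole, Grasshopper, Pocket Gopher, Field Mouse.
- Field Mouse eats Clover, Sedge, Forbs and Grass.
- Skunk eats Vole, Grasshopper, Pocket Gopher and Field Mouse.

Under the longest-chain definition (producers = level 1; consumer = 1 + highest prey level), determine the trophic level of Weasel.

Forbs is a producer → level 1.
Pocket Gopher eats Forbs (level 1); other prey at levels: Sedge 1, Grass 1, Clover 1 → level 2.
Weasel eats Pocket Gopher (level 2); other prey at levels: Field Mouse 2, Grasshopper 2 → level 3.

Trophic level 3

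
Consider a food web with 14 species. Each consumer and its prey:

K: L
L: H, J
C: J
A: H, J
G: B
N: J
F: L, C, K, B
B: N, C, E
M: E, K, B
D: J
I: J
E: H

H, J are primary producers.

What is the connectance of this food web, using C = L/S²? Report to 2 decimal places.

C = 0.11

The web has S = 14 species and L = 21 feeding links.
C = L / S² = 21 / 196 = 0.1071 ≈ 0.11.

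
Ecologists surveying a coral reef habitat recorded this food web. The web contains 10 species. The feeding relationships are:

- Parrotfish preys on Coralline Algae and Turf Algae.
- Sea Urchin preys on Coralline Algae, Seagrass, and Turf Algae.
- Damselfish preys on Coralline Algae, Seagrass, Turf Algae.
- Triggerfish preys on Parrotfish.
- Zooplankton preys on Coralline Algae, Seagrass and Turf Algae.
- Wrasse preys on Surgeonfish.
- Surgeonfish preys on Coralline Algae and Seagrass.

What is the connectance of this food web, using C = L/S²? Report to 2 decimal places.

The web has S = 10 species and L = 15 feeding links.
C = L / S² = 15 / 100 = 0.1500 ≈ 0.15.

C = 0.15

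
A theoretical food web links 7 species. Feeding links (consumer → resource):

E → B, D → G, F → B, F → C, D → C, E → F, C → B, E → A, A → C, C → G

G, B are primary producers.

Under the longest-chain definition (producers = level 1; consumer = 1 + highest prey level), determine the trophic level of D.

Trophic level 3

G is a producer → level 1.
C eats G (level 1); other prey at levels: B 1 → level 2.
D eats C (level 2); other prey at levels: G 1 → level 3.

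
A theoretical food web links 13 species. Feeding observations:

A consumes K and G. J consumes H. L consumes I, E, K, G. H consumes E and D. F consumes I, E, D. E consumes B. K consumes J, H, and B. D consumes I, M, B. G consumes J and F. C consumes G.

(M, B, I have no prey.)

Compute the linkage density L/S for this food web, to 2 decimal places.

L/S = 1.69

There are L = 22 links among S = 13 species.
L/S = 22/13 = 1.6923 ≈ 1.69.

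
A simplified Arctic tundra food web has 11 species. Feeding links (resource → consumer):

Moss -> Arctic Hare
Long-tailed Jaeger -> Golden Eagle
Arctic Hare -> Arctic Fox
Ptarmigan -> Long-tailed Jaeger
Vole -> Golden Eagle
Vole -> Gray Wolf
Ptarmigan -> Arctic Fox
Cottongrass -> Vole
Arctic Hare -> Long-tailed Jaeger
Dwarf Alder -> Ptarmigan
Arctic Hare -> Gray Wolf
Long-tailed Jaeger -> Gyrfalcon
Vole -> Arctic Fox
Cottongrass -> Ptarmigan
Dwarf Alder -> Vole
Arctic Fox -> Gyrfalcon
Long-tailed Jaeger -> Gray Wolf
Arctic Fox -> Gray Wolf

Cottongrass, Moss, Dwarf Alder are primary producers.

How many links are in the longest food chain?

3 links

One longest chain: Moss → Arctic Hare → Long-tailed Jaeger → Golden Eagle.
It has 4 species and 3 links.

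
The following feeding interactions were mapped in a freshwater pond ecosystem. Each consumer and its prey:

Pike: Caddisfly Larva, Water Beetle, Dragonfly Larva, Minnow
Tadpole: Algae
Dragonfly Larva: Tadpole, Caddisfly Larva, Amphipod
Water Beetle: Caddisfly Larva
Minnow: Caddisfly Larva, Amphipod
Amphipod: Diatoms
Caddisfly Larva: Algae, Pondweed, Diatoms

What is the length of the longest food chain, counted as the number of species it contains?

One longest chain: Algae → Caddisfly Larva → Minnow → Pike.
It has 4 species and 3 links.

4 species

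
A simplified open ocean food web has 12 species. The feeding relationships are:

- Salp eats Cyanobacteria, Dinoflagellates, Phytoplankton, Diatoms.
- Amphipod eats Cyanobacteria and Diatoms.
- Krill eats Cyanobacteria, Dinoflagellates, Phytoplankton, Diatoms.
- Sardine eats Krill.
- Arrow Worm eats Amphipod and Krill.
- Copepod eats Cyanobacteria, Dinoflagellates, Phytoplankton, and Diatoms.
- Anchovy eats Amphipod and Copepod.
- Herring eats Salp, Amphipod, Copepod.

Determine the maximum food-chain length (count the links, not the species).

One longest chain: Dinoflagellates → Krill → Sardine.
It has 3 species and 2 links.

2 links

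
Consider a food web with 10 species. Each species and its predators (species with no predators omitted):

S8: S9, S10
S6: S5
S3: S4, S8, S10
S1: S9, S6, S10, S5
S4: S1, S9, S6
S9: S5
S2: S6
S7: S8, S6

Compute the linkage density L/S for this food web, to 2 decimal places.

L/S = 1.70

There are L = 17 links among S = 10 species.
L/S = 17/10 = 1.7000 ≈ 1.70.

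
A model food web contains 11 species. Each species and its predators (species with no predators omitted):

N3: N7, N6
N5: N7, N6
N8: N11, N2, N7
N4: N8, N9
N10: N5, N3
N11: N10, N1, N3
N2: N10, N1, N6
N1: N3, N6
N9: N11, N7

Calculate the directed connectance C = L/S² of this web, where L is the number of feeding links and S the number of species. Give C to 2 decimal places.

C = 0.17

The web has S = 11 species and L = 21 feeding links.
C = L / S² = 21 / 121 = 0.1736 ≈ 0.17.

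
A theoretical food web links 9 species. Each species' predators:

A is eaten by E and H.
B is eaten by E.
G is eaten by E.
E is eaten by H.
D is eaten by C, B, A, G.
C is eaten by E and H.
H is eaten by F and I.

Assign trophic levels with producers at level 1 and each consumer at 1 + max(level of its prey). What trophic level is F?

Trophic level 5

D is a producer → level 1.
A eats D → level 2.
E eats A (level 2); other prey at levels: B 2, C 2, G 2 → level 3.
H eats E (level 3); other prey at levels: A 2, C 2 → level 4.
F eats H → level 5.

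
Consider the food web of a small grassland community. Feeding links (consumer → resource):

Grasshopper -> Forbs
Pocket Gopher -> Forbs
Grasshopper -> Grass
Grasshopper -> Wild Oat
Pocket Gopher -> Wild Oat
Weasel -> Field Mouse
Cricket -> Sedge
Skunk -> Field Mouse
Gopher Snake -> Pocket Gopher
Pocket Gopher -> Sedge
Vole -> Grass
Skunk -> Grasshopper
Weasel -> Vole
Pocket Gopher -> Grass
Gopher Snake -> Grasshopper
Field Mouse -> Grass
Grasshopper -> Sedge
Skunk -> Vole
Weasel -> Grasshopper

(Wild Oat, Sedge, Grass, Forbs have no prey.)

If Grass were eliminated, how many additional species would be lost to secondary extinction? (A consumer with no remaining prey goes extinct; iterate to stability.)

Remove Grass.
Round 1: Field Mouse (all prey gone), Vole (all prey gone) → extinct.
No further losses. Total secondary extinctions: 2.

2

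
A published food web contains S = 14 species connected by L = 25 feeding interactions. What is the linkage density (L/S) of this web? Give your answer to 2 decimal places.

There are L = 25 links among S = 14 species.
L/S = 25/14 = 1.7857 ≈ 1.79.

L/S = 1.79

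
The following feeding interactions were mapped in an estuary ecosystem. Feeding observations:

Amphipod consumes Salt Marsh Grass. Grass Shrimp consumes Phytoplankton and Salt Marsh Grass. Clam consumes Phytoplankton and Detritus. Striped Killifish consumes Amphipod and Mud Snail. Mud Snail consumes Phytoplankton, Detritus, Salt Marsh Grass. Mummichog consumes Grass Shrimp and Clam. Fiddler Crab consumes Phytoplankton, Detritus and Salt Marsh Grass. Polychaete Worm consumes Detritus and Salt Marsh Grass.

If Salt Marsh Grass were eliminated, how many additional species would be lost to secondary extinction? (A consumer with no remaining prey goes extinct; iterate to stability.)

1

Remove Salt Marsh Grass.
Round 1: Amphipod (all prey gone) → extinct.
No further losses. Total secondary extinctions: 1.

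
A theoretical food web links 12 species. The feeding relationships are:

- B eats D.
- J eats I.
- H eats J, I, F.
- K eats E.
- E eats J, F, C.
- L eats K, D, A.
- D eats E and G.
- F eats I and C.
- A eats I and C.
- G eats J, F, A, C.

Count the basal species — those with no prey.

Basal species (no prey listed): C, I.
Count: 2.

2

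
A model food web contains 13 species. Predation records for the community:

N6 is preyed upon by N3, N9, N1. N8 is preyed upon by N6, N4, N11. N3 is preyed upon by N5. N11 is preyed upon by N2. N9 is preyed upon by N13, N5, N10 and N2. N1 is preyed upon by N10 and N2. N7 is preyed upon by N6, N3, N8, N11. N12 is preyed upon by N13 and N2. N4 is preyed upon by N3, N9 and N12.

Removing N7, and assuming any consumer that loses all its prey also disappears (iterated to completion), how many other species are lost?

Remove N7.
Round 1: N8 (all prey gone) → extinct.
Round 2: N4 (all prey gone), N11 (all prey gone), N6 (all prey gone) → extinct.
Round 3: N12 (all prey gone), N1 (all prey gone), N3 (all prey gone), N9 (all prey gone) → extinct.
Round 4: N2 (all prey gone), N10 (all prey gone), N5 (all prey gone), N13 (all prey gone) → extinct.
No further losses. Total secondary extinctions: 12.

12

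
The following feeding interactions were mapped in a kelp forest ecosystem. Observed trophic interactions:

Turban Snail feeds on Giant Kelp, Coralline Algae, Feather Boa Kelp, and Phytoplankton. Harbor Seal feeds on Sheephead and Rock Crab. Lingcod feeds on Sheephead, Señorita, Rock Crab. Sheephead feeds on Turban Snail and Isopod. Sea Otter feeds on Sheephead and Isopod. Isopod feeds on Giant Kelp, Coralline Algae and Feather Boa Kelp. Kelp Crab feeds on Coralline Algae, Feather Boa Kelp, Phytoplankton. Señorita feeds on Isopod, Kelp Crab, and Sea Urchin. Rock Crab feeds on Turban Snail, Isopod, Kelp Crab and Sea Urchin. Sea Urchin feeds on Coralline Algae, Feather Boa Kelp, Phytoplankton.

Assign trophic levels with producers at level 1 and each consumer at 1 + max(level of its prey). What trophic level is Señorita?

Feather Boa Kelp is a producer → level 1.
Sea Urchin eats Feather Boa Kelp (level 1); other prey at levels: Coralline Algae 1, Phytoplankton 1 → level 2.
Señorita eats Sea Urchin (level 2); other prey at levels: Isopod 2, Kelp Crab 2 → level 3.

Trophic level 3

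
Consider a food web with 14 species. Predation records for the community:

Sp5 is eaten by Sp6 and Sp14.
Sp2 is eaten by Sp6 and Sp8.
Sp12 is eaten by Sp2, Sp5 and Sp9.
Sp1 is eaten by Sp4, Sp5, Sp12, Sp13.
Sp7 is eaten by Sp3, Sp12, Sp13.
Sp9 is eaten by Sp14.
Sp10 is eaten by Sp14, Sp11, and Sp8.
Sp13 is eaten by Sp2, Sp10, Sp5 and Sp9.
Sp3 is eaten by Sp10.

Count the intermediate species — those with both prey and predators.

Intermediate species (has both prey and predators): Sp3, Sp13, Sp12, Sp9, Sp10, Sp5, Sp2.
Count: 7.

7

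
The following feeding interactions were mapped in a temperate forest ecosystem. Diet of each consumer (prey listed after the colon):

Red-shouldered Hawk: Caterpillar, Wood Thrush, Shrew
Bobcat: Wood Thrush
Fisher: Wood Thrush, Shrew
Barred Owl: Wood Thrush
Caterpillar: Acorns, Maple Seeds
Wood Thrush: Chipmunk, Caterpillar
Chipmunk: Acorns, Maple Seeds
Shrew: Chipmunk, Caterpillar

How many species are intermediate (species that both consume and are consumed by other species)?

4

Intermediate species (has both prey and predators): Chipmunk, Caterpillar, Wood Thrush, Shrew.
Count: 4.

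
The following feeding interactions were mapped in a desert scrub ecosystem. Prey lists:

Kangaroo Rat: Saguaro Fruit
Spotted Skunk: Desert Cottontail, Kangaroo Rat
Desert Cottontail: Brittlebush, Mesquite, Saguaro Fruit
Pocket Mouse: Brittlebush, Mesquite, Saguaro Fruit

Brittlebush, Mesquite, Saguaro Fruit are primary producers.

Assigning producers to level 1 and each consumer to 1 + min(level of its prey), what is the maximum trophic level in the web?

Producers (level 1): Brittlebush, Mesquite, Saguaro Fruit.
Following each consumer down to its lowest-level prey: Brittlebush → Desert Cottontail → Spotted Skunk (levels 1 through 3).
All prey of Spotted Skunk (Desert Cottontail 2, Kangaroo Rat 2) are at level 2 or above, so Spotted Skunk is at level 1 + 2 = 3.
Every consumer has at least one prey at level 2 or below, so none exceeds level 3.

3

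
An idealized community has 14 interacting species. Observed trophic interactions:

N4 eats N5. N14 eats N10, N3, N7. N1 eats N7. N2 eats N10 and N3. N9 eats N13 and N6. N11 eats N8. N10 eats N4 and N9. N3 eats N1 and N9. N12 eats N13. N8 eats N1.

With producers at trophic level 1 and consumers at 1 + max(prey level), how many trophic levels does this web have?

Producers (level 1): N13, N5, N7, N6.
N13 → N9 → N10 → N2 gives N2 level 4.
No species has a prey at level 4, so no species reaches level 5.

4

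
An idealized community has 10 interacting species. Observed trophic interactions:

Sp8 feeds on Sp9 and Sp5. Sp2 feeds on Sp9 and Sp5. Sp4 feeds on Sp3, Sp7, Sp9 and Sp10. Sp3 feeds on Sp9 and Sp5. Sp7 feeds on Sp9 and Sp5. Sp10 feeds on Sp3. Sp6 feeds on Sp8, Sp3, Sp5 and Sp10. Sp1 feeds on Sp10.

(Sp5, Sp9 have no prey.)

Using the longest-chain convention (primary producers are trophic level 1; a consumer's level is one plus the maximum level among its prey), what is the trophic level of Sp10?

Trophic level 3

Sp5 is a producer → level 1.
Sp3 eats Sp5 (level 1); other prey at levels: Sp9 1 → level 2.
Sp10 eats Sp3 → level 3.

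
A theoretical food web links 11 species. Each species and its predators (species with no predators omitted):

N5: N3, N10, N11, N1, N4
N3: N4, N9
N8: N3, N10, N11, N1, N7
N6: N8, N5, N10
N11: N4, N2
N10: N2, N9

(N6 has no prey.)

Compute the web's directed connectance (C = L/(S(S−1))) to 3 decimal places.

C = 0.173

The web has S = 11 species and L = 19 feeding links.
C = L / (S(S−1)) = 19 / 110 = 0.1727 ≈ 0.173.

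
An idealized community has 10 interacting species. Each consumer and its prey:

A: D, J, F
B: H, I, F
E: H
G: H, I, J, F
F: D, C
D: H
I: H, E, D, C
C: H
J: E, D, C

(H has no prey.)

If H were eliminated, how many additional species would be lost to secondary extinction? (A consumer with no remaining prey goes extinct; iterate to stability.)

Remove H.
Round 1: E (all prey gone), D (all prey gone), C (all prey gone) → extinct.
Round 2: I (all prey gone), J (all prey gone), F (all prey gone) → extinct.
Round 3: G (all prey gone), B (all prey gone), A (all prey gone) → extinct.
No further losses. Total secondary extinctions: 9.

9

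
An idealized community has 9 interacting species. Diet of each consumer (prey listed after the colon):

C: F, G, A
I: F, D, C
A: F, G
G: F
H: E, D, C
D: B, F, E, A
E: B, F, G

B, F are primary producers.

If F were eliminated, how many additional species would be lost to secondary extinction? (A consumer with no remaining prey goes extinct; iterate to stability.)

Remove F.
Round 1: G (all prey gone) → extinct.
Round 2: A (all prey gone) → extinct.
Round 3: C (all prey gone) → extinct.
No further losses. Total secondary extinctions: 3.

3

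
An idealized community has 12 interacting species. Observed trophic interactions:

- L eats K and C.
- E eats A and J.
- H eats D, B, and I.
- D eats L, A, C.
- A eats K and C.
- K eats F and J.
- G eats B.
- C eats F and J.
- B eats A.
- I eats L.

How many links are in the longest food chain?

4 links

One longest chain: J → K → A → B → G.
It has 5 species and 4 links.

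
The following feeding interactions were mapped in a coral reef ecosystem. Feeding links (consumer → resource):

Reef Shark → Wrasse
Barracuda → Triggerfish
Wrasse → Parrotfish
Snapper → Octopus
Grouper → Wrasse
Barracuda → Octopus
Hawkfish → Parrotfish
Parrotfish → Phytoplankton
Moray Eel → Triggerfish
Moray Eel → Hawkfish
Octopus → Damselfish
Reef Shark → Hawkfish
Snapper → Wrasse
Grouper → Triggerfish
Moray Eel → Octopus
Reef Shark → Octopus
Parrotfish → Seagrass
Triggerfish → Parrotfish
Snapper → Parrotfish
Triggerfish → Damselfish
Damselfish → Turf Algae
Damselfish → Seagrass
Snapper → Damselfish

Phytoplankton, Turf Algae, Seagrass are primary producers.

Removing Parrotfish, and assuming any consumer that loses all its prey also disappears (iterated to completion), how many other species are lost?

Remove Parrotfish.
Round 1: Wrasse (all prey gone), Hawkfish (all prey gone) → extinct.
No further losses. Total secondary extinctions: 2.

2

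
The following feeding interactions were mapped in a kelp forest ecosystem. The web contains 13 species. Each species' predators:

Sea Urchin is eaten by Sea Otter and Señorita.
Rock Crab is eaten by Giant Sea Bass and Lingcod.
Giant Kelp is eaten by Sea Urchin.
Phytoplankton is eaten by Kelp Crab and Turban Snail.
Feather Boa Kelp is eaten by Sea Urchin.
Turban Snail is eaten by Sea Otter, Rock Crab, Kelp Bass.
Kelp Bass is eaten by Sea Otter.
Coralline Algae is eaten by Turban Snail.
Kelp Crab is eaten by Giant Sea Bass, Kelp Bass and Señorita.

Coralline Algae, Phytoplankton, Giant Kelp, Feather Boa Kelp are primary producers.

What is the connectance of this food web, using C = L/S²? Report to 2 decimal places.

The web has S = 13 species and L = 16 feeding links.
C = L / S² = 16 / 169 = 0.0947 ≈ 0.09.

C = 0.09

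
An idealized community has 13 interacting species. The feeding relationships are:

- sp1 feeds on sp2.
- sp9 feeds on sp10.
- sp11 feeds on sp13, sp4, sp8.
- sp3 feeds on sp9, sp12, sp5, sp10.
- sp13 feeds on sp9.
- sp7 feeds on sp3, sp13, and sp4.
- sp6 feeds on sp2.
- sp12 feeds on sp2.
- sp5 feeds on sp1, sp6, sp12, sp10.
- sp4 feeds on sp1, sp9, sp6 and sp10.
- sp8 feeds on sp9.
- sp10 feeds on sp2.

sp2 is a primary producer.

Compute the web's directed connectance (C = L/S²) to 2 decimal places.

The web has S = 13 species and L = 25 feeding links.
C = L / S² = 25 / 169 = 0.1479 ≈ 0.15.

C = 0.15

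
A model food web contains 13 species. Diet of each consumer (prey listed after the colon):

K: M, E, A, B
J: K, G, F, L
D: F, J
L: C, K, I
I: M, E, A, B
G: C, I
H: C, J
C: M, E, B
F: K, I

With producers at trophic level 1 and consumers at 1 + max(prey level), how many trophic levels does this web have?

5

Producers (level 1): M, E, A, B.
M → K → F → J → D gives D level 5.
No species has a prey at level 5, so no species reaches level 6.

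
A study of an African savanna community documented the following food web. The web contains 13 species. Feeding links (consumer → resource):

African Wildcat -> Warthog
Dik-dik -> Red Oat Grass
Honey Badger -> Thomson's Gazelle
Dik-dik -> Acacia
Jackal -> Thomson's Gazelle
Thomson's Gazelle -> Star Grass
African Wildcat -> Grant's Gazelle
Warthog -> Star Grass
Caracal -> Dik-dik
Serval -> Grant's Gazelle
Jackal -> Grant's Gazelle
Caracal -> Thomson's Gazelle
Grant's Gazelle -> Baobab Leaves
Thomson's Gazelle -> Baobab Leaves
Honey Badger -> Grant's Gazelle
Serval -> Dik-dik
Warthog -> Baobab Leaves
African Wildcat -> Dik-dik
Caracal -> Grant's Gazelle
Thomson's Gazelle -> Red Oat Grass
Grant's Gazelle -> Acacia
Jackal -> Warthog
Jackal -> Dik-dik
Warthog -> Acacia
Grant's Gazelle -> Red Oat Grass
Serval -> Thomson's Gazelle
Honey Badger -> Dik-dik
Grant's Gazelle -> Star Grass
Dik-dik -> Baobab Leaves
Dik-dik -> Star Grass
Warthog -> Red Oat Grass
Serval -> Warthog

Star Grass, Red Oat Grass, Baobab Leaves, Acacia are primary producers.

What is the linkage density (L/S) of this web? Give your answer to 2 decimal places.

There are L = 32 links among S = 13 species.
L/S = 32/13 = 2.4615 ≈ 2.46.

L/S = 2.46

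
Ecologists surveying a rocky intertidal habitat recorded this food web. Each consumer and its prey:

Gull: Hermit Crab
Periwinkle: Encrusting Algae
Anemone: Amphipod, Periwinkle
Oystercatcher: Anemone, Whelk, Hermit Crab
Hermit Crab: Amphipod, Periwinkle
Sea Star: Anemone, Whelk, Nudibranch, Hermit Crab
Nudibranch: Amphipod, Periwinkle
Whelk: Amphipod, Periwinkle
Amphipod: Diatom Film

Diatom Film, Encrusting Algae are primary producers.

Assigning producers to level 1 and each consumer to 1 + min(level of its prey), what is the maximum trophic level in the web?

Producers (level 1): Diatom Film, Encrusting Algae.
Following each consumer down to its lowest-level prey: Diatom Film → Amphipod → Hermit Crab → Gull (levels 1 through 4).
All prey of Gull (Hermit Crab 3) are at level 3 or above, so Gull is at level 1 + 3 = 4.
Every consumer has at least one prey at level 3 or below, so none exceeds level 4.

4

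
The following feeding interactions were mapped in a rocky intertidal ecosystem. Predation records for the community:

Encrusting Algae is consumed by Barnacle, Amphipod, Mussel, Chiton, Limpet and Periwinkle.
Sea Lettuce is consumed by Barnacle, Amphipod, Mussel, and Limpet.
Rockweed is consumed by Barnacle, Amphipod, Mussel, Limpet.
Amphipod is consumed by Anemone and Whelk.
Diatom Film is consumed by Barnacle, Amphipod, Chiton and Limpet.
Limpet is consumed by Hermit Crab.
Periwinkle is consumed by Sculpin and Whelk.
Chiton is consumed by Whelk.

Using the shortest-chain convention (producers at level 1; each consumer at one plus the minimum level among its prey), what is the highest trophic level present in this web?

Producers (level 1): Encrusting Algae, Sea Lettuce, Diatom Film, Rockweed.
Following each consumer down to its lowest-level prey: Encrusting Algae → Limpet → Hermit Crab (levels 1 through 3).
All prey of Hermit Crab (Limpet 2) are at level 2 or above, so Hermit Crab is at level 1 + 2 = 3.
Every consumer has at least one prey at level 2 or below, so none exceeds level 3.

3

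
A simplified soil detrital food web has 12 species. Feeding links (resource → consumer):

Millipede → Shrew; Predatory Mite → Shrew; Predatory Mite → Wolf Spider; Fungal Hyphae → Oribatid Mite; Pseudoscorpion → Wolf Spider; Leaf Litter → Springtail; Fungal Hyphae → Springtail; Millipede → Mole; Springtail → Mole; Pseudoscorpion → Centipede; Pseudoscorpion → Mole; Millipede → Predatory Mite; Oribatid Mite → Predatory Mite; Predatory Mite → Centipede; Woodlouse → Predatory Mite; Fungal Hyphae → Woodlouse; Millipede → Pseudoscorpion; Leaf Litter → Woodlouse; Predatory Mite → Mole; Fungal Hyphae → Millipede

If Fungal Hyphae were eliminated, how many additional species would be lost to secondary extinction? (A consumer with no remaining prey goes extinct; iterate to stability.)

3

Remove Fungal Hyphae.
Round 1: Oribatid Mite (all prey gone), Millipede (all prey gone) → extinct.
Round 2: Pseudoscorpion (all prey gone) → extinct.
No further losses. Total secondary extinctions: 3.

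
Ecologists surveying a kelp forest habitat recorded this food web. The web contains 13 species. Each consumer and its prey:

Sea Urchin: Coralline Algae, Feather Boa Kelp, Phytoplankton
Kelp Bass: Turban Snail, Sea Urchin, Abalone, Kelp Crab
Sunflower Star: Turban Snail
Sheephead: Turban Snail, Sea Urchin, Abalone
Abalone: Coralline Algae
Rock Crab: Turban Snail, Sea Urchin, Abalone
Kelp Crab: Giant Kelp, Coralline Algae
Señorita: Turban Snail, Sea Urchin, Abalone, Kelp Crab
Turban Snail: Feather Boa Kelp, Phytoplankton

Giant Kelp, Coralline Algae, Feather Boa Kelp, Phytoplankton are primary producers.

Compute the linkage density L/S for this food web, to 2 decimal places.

L/S = 1.77

There are L = 23 links among S = 13 species.
L/S = 23/13 = 1.7692 ≈ 1.77.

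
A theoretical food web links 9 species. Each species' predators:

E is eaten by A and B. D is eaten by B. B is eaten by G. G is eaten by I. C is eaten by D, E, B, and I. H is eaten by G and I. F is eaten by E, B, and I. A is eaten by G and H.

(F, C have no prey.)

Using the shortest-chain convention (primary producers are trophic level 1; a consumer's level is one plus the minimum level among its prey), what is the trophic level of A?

F is a producer → level 1.
E eats F → level 2.
A eats E → level 3.
No prey of A is below level 2, so 3 is the minimum.

Trophic level 3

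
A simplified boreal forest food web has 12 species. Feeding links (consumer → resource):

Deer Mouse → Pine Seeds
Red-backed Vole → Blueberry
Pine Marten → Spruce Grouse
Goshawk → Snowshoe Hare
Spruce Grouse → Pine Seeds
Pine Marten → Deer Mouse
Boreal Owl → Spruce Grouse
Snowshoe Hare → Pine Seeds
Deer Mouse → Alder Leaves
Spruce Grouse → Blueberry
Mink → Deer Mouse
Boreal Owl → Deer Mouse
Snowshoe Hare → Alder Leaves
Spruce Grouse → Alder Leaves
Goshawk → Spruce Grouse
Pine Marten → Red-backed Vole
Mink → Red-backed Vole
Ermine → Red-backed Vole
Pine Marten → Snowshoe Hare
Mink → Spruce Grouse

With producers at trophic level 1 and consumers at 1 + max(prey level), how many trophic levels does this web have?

Producers (level 1): Alder Leaves, Pine Seeds, Blueberry.
Alder Leaves → Deer Mouse → Mink gives Mink level 3.
No species has a prey at level 3, so no species reaches level 4.

3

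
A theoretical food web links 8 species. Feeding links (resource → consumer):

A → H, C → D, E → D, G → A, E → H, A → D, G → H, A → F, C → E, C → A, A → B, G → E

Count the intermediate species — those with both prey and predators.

2

Intermediate species (has both prey and predators): E, A.
Count: 2.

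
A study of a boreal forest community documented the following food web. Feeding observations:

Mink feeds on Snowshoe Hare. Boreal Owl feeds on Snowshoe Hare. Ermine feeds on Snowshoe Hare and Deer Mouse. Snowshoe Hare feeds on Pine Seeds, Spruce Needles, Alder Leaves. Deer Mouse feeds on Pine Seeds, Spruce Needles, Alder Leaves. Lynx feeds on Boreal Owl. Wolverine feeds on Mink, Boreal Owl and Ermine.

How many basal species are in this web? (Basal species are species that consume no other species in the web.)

3

Basal species (no prey listed): Spruce Needles, Alder Leaves, Pine Seeds.
Count: 3.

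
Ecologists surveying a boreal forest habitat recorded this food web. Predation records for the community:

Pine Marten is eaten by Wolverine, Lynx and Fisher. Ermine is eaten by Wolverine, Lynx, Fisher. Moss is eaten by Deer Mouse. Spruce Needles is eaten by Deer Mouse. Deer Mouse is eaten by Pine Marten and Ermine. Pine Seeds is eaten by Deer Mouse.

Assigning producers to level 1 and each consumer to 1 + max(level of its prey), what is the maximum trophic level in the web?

4

Producers (level 1): Pine Seeds, Spruce Needles, Moss.
Pine Seeds → Deer Mouse → Pine Marten → Lynx gives Lynx level 4.
No species has a prey at level 4, so no species reaches level 5.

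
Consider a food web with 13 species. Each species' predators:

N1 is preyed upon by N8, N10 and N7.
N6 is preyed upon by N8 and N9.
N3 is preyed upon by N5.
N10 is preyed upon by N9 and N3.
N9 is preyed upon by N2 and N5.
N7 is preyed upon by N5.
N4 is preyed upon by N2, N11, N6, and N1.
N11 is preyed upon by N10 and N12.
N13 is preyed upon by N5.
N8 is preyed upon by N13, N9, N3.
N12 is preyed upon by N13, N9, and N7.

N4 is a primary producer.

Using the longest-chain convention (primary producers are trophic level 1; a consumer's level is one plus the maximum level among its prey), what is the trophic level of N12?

Trophic level 3

N4 is a producer → level 1.
N11 eats N4 → level 2.
N12 eats N11 → level 3.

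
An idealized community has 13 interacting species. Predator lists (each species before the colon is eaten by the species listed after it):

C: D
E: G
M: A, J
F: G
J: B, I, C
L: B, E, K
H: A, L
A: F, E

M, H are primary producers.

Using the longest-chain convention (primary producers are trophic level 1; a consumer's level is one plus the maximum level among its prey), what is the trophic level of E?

Trophic level 3

M is a producer → level 1.
A eats M (level 1); other prey at levels: H 1 → level 2.
E eats A (level 2); other prey at levels: L 2 → level 3.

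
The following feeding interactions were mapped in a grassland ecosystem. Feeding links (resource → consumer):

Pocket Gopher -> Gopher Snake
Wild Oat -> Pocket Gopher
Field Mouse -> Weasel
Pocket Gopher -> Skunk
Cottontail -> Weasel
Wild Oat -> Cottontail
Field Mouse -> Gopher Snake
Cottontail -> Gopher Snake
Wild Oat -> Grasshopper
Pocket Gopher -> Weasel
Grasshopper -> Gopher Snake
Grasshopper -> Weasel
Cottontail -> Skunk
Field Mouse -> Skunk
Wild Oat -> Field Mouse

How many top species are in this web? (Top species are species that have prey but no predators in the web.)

Top species (has prey, but nothing eats it): Gopher Snake, Skunk, Weasel.
Count: 3.

3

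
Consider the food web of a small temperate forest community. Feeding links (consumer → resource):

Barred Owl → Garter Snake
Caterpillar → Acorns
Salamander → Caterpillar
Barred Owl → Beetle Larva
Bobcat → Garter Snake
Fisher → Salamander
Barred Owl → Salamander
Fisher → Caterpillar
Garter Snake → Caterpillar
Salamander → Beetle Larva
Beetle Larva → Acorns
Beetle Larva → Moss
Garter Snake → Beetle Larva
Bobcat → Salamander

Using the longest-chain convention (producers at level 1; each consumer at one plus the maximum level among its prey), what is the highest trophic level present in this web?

Producers (level 1): Moss, Acorns.
Acorns → Caterpillar → Garter Snake → Barred Owl gives Barred Owl level 4.
No species has a prey at level 4, so no species reaches level 5.

4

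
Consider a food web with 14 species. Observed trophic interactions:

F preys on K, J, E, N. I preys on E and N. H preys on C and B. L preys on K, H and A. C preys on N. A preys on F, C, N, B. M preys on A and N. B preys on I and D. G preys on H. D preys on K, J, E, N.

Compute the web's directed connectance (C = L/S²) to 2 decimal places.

C = 0.13

The web has S = 14 species and L = 25 feeding links.
C = L / S² = 25 / 196 = 0.1276 ≈ 0.13.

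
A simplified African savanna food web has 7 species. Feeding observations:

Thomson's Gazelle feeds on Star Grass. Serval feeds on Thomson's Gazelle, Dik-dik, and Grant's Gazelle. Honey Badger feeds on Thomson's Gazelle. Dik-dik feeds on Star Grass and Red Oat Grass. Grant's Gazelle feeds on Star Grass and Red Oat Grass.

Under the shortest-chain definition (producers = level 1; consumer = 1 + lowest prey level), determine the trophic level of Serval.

Red Oat Grass is a producer → level 1.
Grant's Gazelle eats Red Oat Grass → level 2.
Serval eats Grant's Gazelle → level 3.
No prey of Serval is below level 2, so 3 is the minimum.

Trophic level 3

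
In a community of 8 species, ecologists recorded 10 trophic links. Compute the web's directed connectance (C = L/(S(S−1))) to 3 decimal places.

The web has S = 8 species and L = 10 feeding links.
C = L / (S(S−1)) = 10 / 56 = 0.1786 ≈ 0.179.

C = 0.179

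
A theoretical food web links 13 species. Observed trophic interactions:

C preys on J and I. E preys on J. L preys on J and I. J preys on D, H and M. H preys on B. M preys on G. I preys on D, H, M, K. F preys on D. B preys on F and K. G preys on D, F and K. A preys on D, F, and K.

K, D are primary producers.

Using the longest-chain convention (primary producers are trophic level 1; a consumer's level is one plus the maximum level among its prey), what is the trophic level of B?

D is a producer → level 1.
F eats D → level 2.
B eats F (level 2); other prey at levels: K 1 → level 3.

Trophic level 3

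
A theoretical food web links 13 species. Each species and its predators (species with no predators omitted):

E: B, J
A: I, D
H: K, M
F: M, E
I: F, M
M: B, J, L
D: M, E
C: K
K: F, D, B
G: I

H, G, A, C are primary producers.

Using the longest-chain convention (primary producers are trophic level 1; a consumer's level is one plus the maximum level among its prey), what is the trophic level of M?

G is a producer → level 1.
I eats G (level 1); other prey at levels: A 1 → level 2.
F eats I (level 2); other prey at levels: K 2 → level 3.
M eats F (level 3); other prey at levels: H 1, I 2, D 3 → level 4.

Trophic level 4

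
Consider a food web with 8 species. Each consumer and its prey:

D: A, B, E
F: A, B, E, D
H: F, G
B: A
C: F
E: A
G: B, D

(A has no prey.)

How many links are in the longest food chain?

One longest chain: A → B → D → F → H.
It has 5 species and 4 links.

4 links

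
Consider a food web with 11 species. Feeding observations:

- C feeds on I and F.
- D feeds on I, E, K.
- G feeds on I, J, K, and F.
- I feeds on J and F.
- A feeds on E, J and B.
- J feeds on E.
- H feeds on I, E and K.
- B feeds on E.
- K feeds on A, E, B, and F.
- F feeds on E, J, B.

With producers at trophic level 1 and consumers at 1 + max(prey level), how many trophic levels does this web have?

Producers (level 1): E.
E → J → F → I → D gives D level 5.
No species has a prey at level 5, so no species reaches level 6.

5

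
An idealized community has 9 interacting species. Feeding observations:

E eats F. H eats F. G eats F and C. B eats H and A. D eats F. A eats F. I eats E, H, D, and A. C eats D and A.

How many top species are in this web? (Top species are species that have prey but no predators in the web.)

3

Top species (has prey, but nothing eats it): I, B, G.
Count: 3.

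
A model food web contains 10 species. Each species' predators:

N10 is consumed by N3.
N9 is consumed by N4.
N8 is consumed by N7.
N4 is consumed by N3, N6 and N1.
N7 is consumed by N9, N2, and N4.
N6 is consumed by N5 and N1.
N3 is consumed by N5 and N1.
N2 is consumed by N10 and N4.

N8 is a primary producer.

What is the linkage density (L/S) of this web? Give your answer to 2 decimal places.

L/S = 1.50

There are L = 15 links among S = 10 species.
L/S = 15/10 = 1.5000 ≈ 1.50.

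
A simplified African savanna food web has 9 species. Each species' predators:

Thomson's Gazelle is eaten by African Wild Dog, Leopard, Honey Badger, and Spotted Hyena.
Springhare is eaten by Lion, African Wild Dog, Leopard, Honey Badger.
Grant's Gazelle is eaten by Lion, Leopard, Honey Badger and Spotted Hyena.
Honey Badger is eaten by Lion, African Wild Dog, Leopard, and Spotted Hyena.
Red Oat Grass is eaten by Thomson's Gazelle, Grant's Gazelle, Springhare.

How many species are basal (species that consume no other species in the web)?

Basal species (no prey listed): Red Oat Grass.
Count: 1.

1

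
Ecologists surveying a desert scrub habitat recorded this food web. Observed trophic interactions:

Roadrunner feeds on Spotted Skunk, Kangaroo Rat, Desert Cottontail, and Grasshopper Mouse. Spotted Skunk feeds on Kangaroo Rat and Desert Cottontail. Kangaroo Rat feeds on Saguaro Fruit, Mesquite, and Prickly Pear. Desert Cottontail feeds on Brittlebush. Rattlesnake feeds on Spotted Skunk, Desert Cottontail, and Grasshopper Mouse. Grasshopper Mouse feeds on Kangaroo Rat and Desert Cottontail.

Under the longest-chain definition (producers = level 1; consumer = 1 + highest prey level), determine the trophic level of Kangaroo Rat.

Trophic level 2

Saguaro Fruit is a producer → level 1.
Kangaroo Rat eats Saguaro Fruit (level 1); other prey at levels: Mesquite 1, Prickly Pear 1 → level 2.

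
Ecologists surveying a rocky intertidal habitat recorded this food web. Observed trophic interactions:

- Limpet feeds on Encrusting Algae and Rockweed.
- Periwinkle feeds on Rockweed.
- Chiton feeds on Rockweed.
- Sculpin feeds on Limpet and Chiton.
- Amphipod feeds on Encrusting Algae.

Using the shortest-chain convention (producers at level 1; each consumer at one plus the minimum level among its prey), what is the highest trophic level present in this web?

3

Producers (level 1): Encrusting Algae, Rockweed.
Following each consumer down to its lowest-level prey: Encrusting Algae → Limpet → Sculpin (levels 1 through 3).
All prey of Sculpin (Limpet 2, Chiton 2) are at level 2 or above, so Sculpin is at level 1 + 2 = 3.
Every consumer has at least one prey at level 2 or below, so none exceeds level 3.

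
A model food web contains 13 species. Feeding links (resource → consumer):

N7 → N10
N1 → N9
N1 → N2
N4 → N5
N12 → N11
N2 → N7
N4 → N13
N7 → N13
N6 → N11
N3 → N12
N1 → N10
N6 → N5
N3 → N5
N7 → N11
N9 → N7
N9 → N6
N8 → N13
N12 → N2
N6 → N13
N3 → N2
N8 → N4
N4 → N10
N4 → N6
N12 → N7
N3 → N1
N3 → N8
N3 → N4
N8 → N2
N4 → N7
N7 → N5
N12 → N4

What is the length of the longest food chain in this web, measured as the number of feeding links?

4 links

One longest chain: N3 → N1 → N9 → N6 → N11.
It has 5 species and 4 links.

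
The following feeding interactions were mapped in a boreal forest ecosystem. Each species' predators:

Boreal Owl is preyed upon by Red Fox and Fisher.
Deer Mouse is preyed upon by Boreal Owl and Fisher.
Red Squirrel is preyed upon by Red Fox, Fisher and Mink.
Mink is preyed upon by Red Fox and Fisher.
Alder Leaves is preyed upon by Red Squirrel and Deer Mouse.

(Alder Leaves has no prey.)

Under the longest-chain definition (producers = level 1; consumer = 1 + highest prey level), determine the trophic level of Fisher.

Alder Leaves is a producer → level 1.
Deer Mouse eats Alder Leaves → level 2.
Boreal Owl eats Deer Mouse → level 3.
Fisher eats Boreal Owl (level 3); other prey at levels: Red Squirrel 2, Deer Mouse 2, Mink 3 → level 4.

Trophic level 4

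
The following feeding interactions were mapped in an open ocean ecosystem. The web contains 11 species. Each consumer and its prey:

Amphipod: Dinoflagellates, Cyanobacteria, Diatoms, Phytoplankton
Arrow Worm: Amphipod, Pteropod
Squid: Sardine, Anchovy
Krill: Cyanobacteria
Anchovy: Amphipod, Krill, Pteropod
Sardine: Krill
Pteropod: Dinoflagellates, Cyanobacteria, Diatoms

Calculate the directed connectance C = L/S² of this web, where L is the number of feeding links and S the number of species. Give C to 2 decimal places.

The web has S = 11 species and L = 16 feeding links.
C = L / S² = 16 / 121 = 0.1322 ≈ 0.13.

C = 0.13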